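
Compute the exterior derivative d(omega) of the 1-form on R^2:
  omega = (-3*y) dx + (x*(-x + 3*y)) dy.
d(omega) = (-2*x + 3*y + 3) dx ∧ dy

For a 1-form omega = sum_i f_i dx_i, the exterior derivative is
  d(omega) = sum_{i < j} (∂f_j/∂x_i - ∂f_i/∂x_j) dx_i ∧ dx_j.
  coefficient of dx ∧ dy: ∂f_2/∂x - ∂f_1/∂y = ∂(x*(-x + 3*y))/∂x - ∂(-3*y)/∂y = -2*x + 3*y + 3
Assembling: d(omega) = (-2*x + 3*y + 3) dx ∧ dy.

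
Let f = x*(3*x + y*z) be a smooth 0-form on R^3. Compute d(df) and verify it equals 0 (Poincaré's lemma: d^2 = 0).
d(df) = 0

Step 1: df = sum_i (∂f/∂x_i) dx_i = (6*x + y*z) dx + (x*z) dy + (x*y) dz.
Step 2: Apply d again. Using the 1-form formula, the coefficient of dx ∧ dy in d(df) is ∂^2 f/∂x ∂y - ∂^2 f/∂y ∂x = (z) - (z) = 0 (equality of mixed partials for smooth f).
Similarly for dx ∧ dz and dy ∧ dz — all coefficients vanish. So d(df) = 0.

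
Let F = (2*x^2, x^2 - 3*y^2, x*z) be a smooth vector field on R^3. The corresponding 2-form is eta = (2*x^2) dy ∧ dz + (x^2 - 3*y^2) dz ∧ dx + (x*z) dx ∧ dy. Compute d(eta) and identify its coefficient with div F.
d(eta) = (5*x - 6*y) dx ∧ dy ∧ dz; div F = 5*x - 6*y

For a 2-form in R^3 of the form above, applying d gives a 3-form with coefficient ∂P/∂x + ∂Q/∂y + ∂R/∂z:
  ∂P/∂x = 4*x
  ∂Q/∂y = -6*y
  ∂R/∂z = x
Sum = 5*x - 6*y, which is exactly div F.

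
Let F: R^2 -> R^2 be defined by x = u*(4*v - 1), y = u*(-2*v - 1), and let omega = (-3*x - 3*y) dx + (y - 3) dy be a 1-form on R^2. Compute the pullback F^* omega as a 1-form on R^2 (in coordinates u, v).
F^* omega = (-20*u*v^2 + 34*u*v - 5*u + 6*v + 3) du + (2*u*(-10*u*v + 13*u + 3)) dv

Using F^*(f dg) = (f ∘ F) d(g ∘ F), substitute each coordinate x_i by F_i(u, v) in f_i, and replace dx_i by d F_i = (∂F_i/∂u) du + (∂F_i/∂v) dv.
  For the x component: f_1(F) = 6*u*(1 - v); d F_1 = (4*v - 1) du + (4*u) dv
  For the y component: f_2(F) = -2*u*v - u - 3; d F_2 = (-2*v - 1) du + (-2*u) dv
Combining and collecting du, dv coefficients:
  coeff of du: -20*u*v^2 + 34*u*v - 5*u + 6*v + 3
  coeff of dv: 2*u*(-10*u*v + 13*u + 3)
F^* omega = (-20*u*v^2 + 34*u*v - 5*u + 6*v + 3) du + (2*u*(-10*u*v + 13*u + 3)) dv.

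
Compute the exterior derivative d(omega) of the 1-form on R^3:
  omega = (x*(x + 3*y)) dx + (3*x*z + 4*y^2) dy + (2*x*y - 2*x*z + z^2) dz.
d(omega) = (-3*x + 3*z) dx ∧ dy + (2*y - 2*z) dx ∧ dz + (-x) dy ∧ dz

For a 1-form omega = sum_i f_i dx_i, the exterior derivative is
  d(omega) = sum_{i < j} (∂f_j/∂x_i - ∂f_i/∂x_j) dx_i ∧ dx_j.
  coefficient of dx ∧ dy: ∂f_2/∂x - ∂f_1/∂y = ∂(3*x*z + 4*y^2)/∂x - ∂(x*(x + 3*y))/∂y = -3*x + 3*z
  coefficient of dx ∧ dz: ∂f_3/∂x - ∂f_1/∂z = ∂(2*x*y - 2*x*z + z^2)/∂x - ∂(x*(x + 3*y))/∂z = 2*y - 2*z
  coefficient of dy ∧ dz: ∂f_3/∂y - ∂f_2/∂z = ∂(2*x*y - 2*x*z + z^2)/∂y - ∂(3*x*z + 4*y^2)/∂z = -x
Assembling: d(omega) = (-3*x + 3*z) dx ∧ dy + (2*y - 2*z) dx ∧ dz + (-x) dy ∧ dz.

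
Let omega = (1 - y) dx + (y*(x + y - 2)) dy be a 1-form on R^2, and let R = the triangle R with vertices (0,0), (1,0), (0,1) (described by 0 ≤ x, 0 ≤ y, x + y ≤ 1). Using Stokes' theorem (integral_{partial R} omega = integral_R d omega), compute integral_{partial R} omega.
integral_(partial R) omega = 2/3

Stokes: integral_partial_R omega = integral_R d omega with d omega = (∂Q/∂x - ∂P/∂y) dx ∧ dy.
  ∂Q/∂x = y
  ∂P/∂y = -1
  integrand = ∂Q/∂x - ∂P/∂y = y + 1.
Integrating over R: integral_0^1 integral_0^{1-x} (y + 1) dy dx = 2/3.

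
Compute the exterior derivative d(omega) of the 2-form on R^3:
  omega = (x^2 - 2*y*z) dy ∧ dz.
d(omega) = (2*x) dx ∧ dy ∧ dz

For a 2-form omega = sum_{i<j} g_{ij} dx_i ∧ dx_j, the exterior derivative is
  d(omega) = sum_{i<j} d(g_{ij}) ∧ dx_i ∧ dx_j = sum_{i<j, k} (∂g_{ij}/∂x_k) dx_k ∧ dx_i ∧ dx_j.
Expand each term, using dx_k ∧ dx_i ∧ dx_j = sgn(permutation) dx_{(a)} ∧ dx_{(b)} ∧ dx_{(c)} with (a < b < c) sorted:
  d(x^2 - 2*y*z) includes (∂/∂x)(x^2 - 2*y*z) dx = (2*x) dx, which multiplied by dy ∧ dz gives (2*x) dx ∧ dy ∧ dz
Collecting like 3-forms: d(omega) = (2*x) dx ∧ dy ∧ dz.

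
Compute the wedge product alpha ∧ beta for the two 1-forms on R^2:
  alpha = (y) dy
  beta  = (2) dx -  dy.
alpha ∧ beta = (-2*y) dx ∧ dy

Distribute the wedge, using dx_i ∧ dx_j = -dx_j ∧ dx_i and dx_i ∧ dx_i = 0. For each pair (i, j) with i < j, the coefficient of dx_i ∧ dx_j in alpha ∧ beta is (alpha_i * beta_j - alpha_j * beta_i). Collecting: alpha ∧ beta = (-2*y) dx ∧ dy.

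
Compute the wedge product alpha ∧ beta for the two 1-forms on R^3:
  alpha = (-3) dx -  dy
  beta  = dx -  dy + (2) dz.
alpha ∧ beta = (4) dx ∧ dy + (-6) dx ∧ dz + (-2) dy ∧ dz

Distribute the wedge, using dx_i ∧ dx_j = -dx_j ∧ dx_i and dx_i ∧ dx_i = 0. For each pair (i, j) with i < j, the coefficient of dx_i ∧ dx_j in alpha ∧ beta is (alpha_i * beta_j - alpha_j * beta_i). Collecting: alpha ∧ beta = (4) dx ∧ dy + (-6) dx ∧ dz + (-2) dy ∧ dz.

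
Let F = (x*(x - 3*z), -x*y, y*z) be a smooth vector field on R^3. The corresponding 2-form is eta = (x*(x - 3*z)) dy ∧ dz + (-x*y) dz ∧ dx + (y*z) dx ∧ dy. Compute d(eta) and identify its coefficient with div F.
d(eta) = (x + y - 3*z) dx ∧ dy ∧ dz; div F = x + y - 3*z

For a 2-form in R^3 of the form above, applying d gives a 3-form with coefficient ∂P/∂x + ∂Q/∂y + ∂R/∂z:
  ∂P/∂x = 2*x - 3*z
  ∂Q/∂y = -x
  ∂R/∂z = y
Sum = x + y - 3*z, which is exactly div F.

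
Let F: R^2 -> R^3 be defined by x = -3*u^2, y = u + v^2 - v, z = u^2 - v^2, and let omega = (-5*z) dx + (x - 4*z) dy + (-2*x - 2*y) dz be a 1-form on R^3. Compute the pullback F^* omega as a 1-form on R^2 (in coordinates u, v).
F^* omega = (42*u^3 - 11*u^2 - 34*u*v^2 + 4*u*v + 4*v^2) du + (-26*u^2*v + 7*u^2 + 4*u*v + 12*v^3 - 8*v^2) dv

Using F^*(f dg) = (f ∘ F) d(g ∘ F), substitute each coordinate x_i by F_i(u, v) in f_i, and replace dx_i by d F_i = (∂F_i/∂u) du + (∂F_i/∂v) dv.
  For the x component: f_1(F) = -5*u^2 + 5*v^2; d F_1 = (-6*u) du + (0) dv
  For the y component: f_2(F) = -7*u^2 + 4*v^2; d F_2 = (1) du + (2*v - 1) dv
  For the z component: f_3(F) = 6*u^2 - 2*u - 2*v^2 + 2*v; d F_3 = (2*u) du + (-2*v) dv
Combining and collecting du, dv coefficients:
  coeff of du: 42*u^3 - 11*u^2 - 34*u*v^2 + 4*u*v + 4*v^2
  coeff of dv: -26*u^2*v + 7*u^2 + 4*u*v + 12*v^3 - 8*v^2
F^* omega = (42*u^3 - 11*u^2 - 34*u*v^2 + 4*u*v + 4*v^2) du + (-26*u^2*v + 7*u^2 + 4*u*v + 12*v^3 - 8*v^2) dv.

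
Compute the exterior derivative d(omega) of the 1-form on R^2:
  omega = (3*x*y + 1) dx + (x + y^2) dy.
d(omega) = (1 - 3*x) dx ∧ dy

For a 1-form omega = sum_i f_i dx_i, the exterior derivative is
  d(omega) = sum_{i < j} (∂f_j/∂x_i - ∂f_i/∂x_j) dx_i ∧ dx_j.
  coefficient of dx ∧ dy: ∂f_2/∂x - ∂f_1/∂y = ∂(x + y^2)/∂x - ∂(3*x*y + 1)/∂y = 1 - 3*x
Assembling: d(omega) = (1 - 3*x) dx ∧ dy.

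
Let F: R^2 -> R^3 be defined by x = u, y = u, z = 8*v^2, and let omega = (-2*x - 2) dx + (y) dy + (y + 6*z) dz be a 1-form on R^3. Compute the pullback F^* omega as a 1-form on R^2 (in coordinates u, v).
F^* omega = (-u - 2) du + (16*v*(u + 48*v^2)) dv

Using F^*(f dg) = (f ∘ F) d(g ∘ F), substitute each coordinate x_i by F_i(u, v) in f_i, and replace dx_i by d F_i = (∂F_i/∂u) du + (∂F_i/∂v) dv.
  For the x component: f_1(F) = -2*u - 2; d F_1 = (1) du + (0) dv
  For the y component: f_2(F) = u; d F_2 = (1) du + (0) dv
  For the z component: f_3(F) = u + 48*v^2; d F_3 = (0) du + (16*v) dv
Combining and collecting du, dv coefficients:
  coeff of du: -u - 2
  coeff of dv: 16*v*(u + 48*v^2)
F^* omega = (-u - 2) du + (16*v*(u + 48*v^2)) dv.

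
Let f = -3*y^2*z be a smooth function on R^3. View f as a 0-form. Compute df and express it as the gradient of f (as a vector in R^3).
df = (0) dx + (-6*y*z) dy + (-3*y^2) dz; grad f = (0, -6*y*z, -3*y^2)

For a 0-form f, d f = (∂f/∂x) dx + (∂f/∂y) dy + (∂f/∂z) dz. The components of the vector representation are exactly the entries of grad f in Cartesian coordinates:
  ∂f/∂x = 0
  ∂f/∂y = -6*y*z
  ∂f/∂z = -3*y^2.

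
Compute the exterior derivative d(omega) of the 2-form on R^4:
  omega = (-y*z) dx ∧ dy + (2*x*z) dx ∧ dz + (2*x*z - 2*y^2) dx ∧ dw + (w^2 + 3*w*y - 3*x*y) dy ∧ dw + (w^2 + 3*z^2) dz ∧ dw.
d(omega) = (-y) dx ∧ dy ∧ dz + (y) dx ∧ dy ∧ dw + (-2*x) dx ∧ dz ∧ dw

For a 2-form omega = sum_{i<j} g_{ij} dx_i ∧ dx_j, the exterior derivative is
  d(omega) = sum_{i<j} d(g_{ij}) ∧ dx_i ∧ dx_j = sum_{i<j, k} (∂g_{ij}/∂x_k) dx_k ∧ dx_i ∧ dx_j.
Expand each term, using dx_k ∧ dx_i ∧ dx_j = sgn(permutation) dx_{(a)} ∧ dx_{(b)} ∧ dx_{(c)} with (a < b < c) sorted:
  d(-y*z) includes (∂/∂z)(-y*z) dz = (-y) dz, which multiplied by dx ∧ dy gives (-y) dx ∧ dy ∧ dz
  d(2*x*z - 2*y^2) includes (∂/∂y)(2*x*z - 2*y^2) dy = (-4*y) dy, which multiplied by dx ∧ dw gives (4*y) dx ∧ dy ∧ dw
  d(2*x*z - 2*y^2) includes (∂/∂z)(2*x*z - 2*y^2) dz = (2*x) dz, which multiplied by dx ∧ dw gives (-2*x) dx ∧ dz ∧ dw
  d(w^2 + 3*w*y - 3*x*y) includes (∂/∂x)(w^2 + 3*w*y - 3*x*y) dx = (-3*y) dx, which multiplied by dy ∧ dw gives (-3*y) dx ∧ dy ∧ dw
Collecting like 3-forms: d(omega) = (-y) dx ∧ dy ∧ dz + (y) dx ∧ dy ∧ dw + (-2*x) dx ∧ dz ∧ dw.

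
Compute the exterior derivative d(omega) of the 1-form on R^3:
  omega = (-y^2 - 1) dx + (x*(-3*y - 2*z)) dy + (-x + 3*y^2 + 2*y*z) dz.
d(omega) = (-y - 2*z) dx ∧ dy + (-1) dx ∧ dz + (2*x + 6*y + 2*z) dy ∧ dz

For a 1-form omega = sum_i f_i dx_i, the exterior derivative is
  d(omega) = sum_{i < j} (∂f_j/∂x_i - ∂f_i/∂x_j) dx_i ∧ dx_j.
  coefficient of dx ∧ dy: ∂f_2/∂x - ∂f_1/∂y = ∂(x*(-3*y - 2*z))/∂x - ∂(-y^2 - 1)/∂y = -y - 2*z
  coefficient of dx ∧ dz: ∂f_3/∂x - ∂f_1/∂z = ∂(-x + 3*y^2 + 2*y*z)/∂x - ∂(-y^2 - 1)/∂z = -1
  coefficient of dy ∧ dz: ∂f_3/∂y - ∂f_2/∂z = ∂(-x + 3*y^2 + 2*y*z)/∂y - ∂(x*(-3*y - 2*z))/∂z = 2*x + 6*y + 2*z
Assembling: d(omega) = (-y - 2*z) dx ∧ dy + (-1) dx ∧ dz + (2*x + 6*y + 2*z) dy ∧ dz.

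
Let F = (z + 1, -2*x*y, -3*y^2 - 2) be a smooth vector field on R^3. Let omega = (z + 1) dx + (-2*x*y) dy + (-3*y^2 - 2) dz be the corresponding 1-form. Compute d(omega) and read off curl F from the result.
d(omega) = (-6*y) dy ∧ dz + (1) dz ∧ dx + (-2*y) dx ∧ dy; curl F = (-6*y, 1, -2*y)

d omega = sum_{i<j} (∂f_j/∂x_i - ∂f_i/∂x_j) dx_i ∧ dx_j. Under the identification (dy ∧ dz, dz ∧ dx, dx ∧ dy) ↔ (e_x, e_y, e_z), the coefficients are exactly the components of curl F. Compute:
  ∂R/∂y - ∂Q/∂z = (-6*y) - (0) = -6*y
  ∂P/∂z - ∂R/∂x = (1) - (0) = 1
  ∂Q/∂x - ∂P/∂y = (-2*y) - (0) = -2*y.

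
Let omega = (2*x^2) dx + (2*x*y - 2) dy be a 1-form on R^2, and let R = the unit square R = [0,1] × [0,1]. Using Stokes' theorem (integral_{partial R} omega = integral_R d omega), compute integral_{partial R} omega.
integral_(partial R) omega = 1

Stokes: integral_partial_R omega = integral_R d omega with d omega = (∂Q/∂x - ∂P/∂y) dx ∧ dy.
  ∂Q/∂x = 2*y
  ∂P/∂y = 0
  integrand = ∂Q/∂x - ∂P/∂y = 2*y.
Integrating over R: integral_0^1 integral_0^1 (2*y) dx dy = 1.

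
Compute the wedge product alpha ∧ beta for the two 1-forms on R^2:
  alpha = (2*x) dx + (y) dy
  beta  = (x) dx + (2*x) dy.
alpha ∧ beta = (x*(4*x - y)) dx ∧ dy

Distribute the wedge, using dx_i ∧ dx_j = -dx_j ∧ dx_i and dx_i ∧ dx_i = 0. For each pair (i, j) with i < j, the coefficient of dx_i ∧ dx_j in alpha ∧ beta is (alpha_i * beta_j - alpha_j * beta_i). Collecting: alpha ∧ beta = (x*(4*x - y)) dx ∧ dy.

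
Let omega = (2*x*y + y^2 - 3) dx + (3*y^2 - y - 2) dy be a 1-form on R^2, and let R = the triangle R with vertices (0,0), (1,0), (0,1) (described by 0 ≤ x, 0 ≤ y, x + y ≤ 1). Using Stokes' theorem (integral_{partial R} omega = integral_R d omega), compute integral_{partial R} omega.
integral_(partial R) omega = -2/3

Stokes: integral_partial_R omega = integral_R d omega with d omega = (∂Q/∂x - ∂P/∂y) dx ∧ dy.
  ∂Q/∂x = 0
  ∂P/∂y = 2*x + 2*y
  integrand = ∂Q/∂x - ∂P/∂y = -2*x - 2*y.
Integrating over R: integral_0^1 integral_0^{1-x} (-2*x - 2*y) dy dx = -2/3.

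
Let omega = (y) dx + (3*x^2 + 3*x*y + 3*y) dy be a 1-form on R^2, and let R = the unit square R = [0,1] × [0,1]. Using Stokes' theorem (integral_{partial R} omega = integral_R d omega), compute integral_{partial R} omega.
integral_(partial R) omega = 7/2

Stokes: integral_partial_R omega = integral_R d omega with d omega = (∂Q/∂x - ∂P/∂y) dx ∧ dy.
  ∂Q/∂x = 6*x + 3*y
  ∂P/∂y = 1
  integrand = ∂Q/∂x - ∂P/∂y = 6*x + 3*y - 1.
Integrating over R: integral_0^1 integral_0^1 (6*x + 3*y - 1) dx dy = 7/2.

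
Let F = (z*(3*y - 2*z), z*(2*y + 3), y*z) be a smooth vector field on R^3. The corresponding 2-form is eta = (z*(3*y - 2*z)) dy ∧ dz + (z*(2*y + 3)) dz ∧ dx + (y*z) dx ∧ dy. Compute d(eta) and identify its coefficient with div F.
d(eta) = (y + 2*z) dx ∧ dy ∧ dz; div F = y + 2*z

For a 2-form in R^3 of the form above, applying d gives a 3-form with coefficient ∂P/∂x + ∂Q/∂y + ∂R/∂z:
  ∂P/∂x = 0
  ∂Q/∂y = 2*z
  ∂R/∂z = y
Sum = y + 2*z, which is exactly div F.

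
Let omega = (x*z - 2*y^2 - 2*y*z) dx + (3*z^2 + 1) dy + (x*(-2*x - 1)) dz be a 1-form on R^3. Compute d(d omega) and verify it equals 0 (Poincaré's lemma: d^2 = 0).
d(d omega) = 0

Step 1: d omega = sum_{i<j} (∂f_j/∂x_i - ∂f_i/∂x_j) dx_i ∧ dx_j:
  coeff of dx ∧ dy: 4*y + 2*z
  coeff of dx ∧ dz: -5*x + 2*y - 1
  coeff of dy ∧ dz: -6*z
Step 2: Apply d again to each 2-form coefficient. The only possible 3-form in R^3 is dx ∧ dy ∧ dz, with coefficient
  ∂(coeff of dy∧dz)/∂x - ∂(coeff of dx∧dz)/∂y + ∂(coeff of dx∧dy)/∂z
  = ∂/∂x (-6*z) - ∂/∂y (-5*x + 2*y - 1) + ∂/∂z (4*y + 2*z).
Each of these terms simplifies to sums of mixed partials that cancel in pairs. The result is 0 (by equality of mixed partials for smooth functions — Schwarz / Clairaut).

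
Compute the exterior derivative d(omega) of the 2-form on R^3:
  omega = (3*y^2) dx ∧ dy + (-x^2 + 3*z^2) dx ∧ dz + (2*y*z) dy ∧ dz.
d(omega) = 0

For a 2-form omega = sum_{i<j} g_{ij} dx_i ∧ dx_j, the exterior derivative is
  d(omega) = sum_{i<j} d(g_{ij}) ∧ dx_i ∧ dx_j = sum_{i<j, k} (∂g_{ij}/∂x_k) dx_k ∧ dx_i ∧ dx_j.
Expand each term, using dx_k ∧ dx_i ∧ dx_j = sgn(permutation) dx_{(a)} ∧ dx_{(b)} ∧ dx_{(c)} with (a < b < c) sorted:

Collecting like 3-forms: d(omega) = 0.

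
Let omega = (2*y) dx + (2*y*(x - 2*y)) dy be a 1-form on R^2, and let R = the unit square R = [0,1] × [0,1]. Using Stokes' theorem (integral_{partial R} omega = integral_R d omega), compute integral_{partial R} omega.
integral_(partial R) omega = -1

Stokes: integral_partial_R omega = integral_R d omega with d omega = (∂Q/∂x - ∂P/∂y) dx ∧ dy.
  ∂Q/∂x = 2*y
  ∂P/∂y = 2
  integrand = ∂Q/∂x - ∂P/∂y = 2*y - 2.
Integrating over R: integral_0^1 integral_0^1 (2*y - 2) dx dy = -1.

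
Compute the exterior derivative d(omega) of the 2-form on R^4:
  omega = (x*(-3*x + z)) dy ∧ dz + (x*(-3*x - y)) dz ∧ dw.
d(omega) = (-6*x + z) dx ∧ dy ∧ dz + (-6*x - y) dx ∧ dz ∧ dw + (-x) dy ∧ dz ∧ dw

For a 2-form omega = sum_{i<j} g_{ij} dx_i ∧ dx_j, the exterior derivative is
  d(omega) = sum_{i<j} d(g_{ij}) ∧ dx_i ∧ dx_j = sum_{i<j, k} (∂g_{ij}/∂x_k) dx_k ∧ dx_i ∧ dx_j.
Expand each term, using dx_k ∧ dx_i ∧ dx_j = sgn(permutation) dx_{(a)} ∧ dx_{(b)} ∧ dx_{(c)} with (a < b < c) sorted:
  d(x*(-3*x + z)) includes (∂/∂x)(x*(-3*x + z)) dx = (-6*x + z) dx, which multiplied by dy ∧ dz gives (-6*x + z) dx ∧ dy ∧ dz
  d(x*(-3*x - y)) includes (∂/∂x)(x*(-3*x - y)) dx = (-6*x - y) dx, which multiplied by dz ∧ dw gives (-6*x - y) dx ∧ dz ∧ dw
  d(x*(-3*x - y)) includes (∂/∂y)(x*(-3*x - y)) dy = (-x) dy, which multiplied by dz ∧ dw gives (-x) dy ∧ dz ∧ dw
Collecting like 3-forms: d(omega) = (-6*x + z) dx ∧ dy ∧ dz + (-6*x - y) dx ∧ dz ∧ dw + (-x) dy ∧ dz ∧ dw.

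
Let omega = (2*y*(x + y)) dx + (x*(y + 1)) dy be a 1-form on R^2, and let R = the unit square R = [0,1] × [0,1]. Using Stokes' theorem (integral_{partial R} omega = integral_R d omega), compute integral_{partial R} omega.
integral_(partial R) omega = -3/2

Stokes: integral_partial_R omega = integral_R d omega with d omega = (∂Q/∂x - ∂P/∂y) dx ∧ dy.
  ∂Q/∂x = y + 1
  ∂P/∂y = 2*x + 4*y
  integrand = ∂Q/∂x - ∂P/∂y = -2*x - 3*y + 1.
Integrating over R: integral_0^1 integral_0^1 (-2*x - 3*y + 1) dx dy = -3/2.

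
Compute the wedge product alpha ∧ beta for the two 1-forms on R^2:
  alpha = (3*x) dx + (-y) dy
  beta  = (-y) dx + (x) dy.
alpha ∧ beta = (3*x^2 - y^2) dx ∧ dy

Distribute the wedge, using dx_i ∧ dx_j = -dx_j ∧ dx_i and dx_i ∧ dx_i = 0. For each pair (i, j) with i < j, the coefficient of dx_i ∧ dx_j in alpha ∧ beta is (alpha_i * beta_j - alpha_j * beta_i). Collecting: alpha ∧ beta = (3*x^2 - y^2) dx ∧ dy.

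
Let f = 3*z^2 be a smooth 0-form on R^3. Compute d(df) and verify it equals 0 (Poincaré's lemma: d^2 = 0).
d(df) = 0

Step 1: df = sum_i (∂f/∂x_i) dx_i = (0) dx + (0) dy + (6*z) dz.
Step 2: Apply d again. Using the 1-form formula, the coefficient of dx ∧ dy in d(df) is ∂^2 f/∂x ∂y - ∂^2 f/∂y ∂x = (0) - (0) = 0 (equality of mixed partials for smooth f).
Similarly for dx ∧ dz and dy ∧ dz — all coefficients vanish. So d(df) = 0.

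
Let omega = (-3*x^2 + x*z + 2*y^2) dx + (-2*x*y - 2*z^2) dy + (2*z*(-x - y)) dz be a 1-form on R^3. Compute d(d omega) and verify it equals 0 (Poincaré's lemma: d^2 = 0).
d(d omega) = 0

Step 1: d omega = sum_{i<j} (∂f_j/∂x_i - ∂f_i/∂x_j) dx_i ∧ dx_j:
  coeff of dx ∧ dy: -6*y
  coeff of dx ∧ dz: -x - 2*z
  coeff of dy ∧ dz: 2*z
Step 2: Apply d again to each 2-form coefficient. The only possible 3-form in R^3 is dx ∧ dy ∧ dz, with coefficient
  ∂(coeff of dy∧dz)/∂x - ∂(coeff of dx∧dz)/∂y + ∂(coeff of dx∧dy)/∂z
  = ∂/∂x (2*z) - ∂/∂y (-x - 2*z) + ∂/∂z (-6*y).
Each of these terms simplifies to sums of mixed partials that cancel in pairs. The result is 0 (by equality of mixed partials for smooth functions — Schwarz / Clairaut).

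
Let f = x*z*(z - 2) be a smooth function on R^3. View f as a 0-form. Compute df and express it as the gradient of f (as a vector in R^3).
df = (z*(z - 2)) dx + (0) dy + (2*x*(z - 1)) dz; grad f = (z*(z - 2), 0, 2*x*(z - 1))

For a 0-form f, d f = (∂f/∂x) dx + (∂f/∂y) dy + (∂f/∂z) dz. The components of the vector representation are exactly the entries of grad f in Cartesian coordinates:
  ∂f/∂x = z*(z - 2)
  ∂f/∂y = 0
  ∂f/∂z = 2*x*(z - 1).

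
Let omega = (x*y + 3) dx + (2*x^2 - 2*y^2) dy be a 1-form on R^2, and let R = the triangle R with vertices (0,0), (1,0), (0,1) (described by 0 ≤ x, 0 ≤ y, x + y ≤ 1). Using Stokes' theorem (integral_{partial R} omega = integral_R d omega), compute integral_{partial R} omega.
integral_(partial R) omega = 1/2

Stokes: integral_partial_R omega = integral_R d omega with d omega = (∂Q/∂x - ∂P/∂y) dx ∧ dy.
  ∂Q/∂x = 4*x
  ∂P/∂y = x
  integrand = ∂Q/∂x - ∂P/∂y = 3*x.
Integrating over R: integral_0^1 integral_0^{1-x} (3*x) dy dx = 1/2.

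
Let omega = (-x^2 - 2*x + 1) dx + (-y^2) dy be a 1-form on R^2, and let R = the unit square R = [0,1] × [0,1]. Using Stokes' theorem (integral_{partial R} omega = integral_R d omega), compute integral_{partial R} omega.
integral_(partial R) omega = 0

Stokes: integral_partial_R omega = integral_R d omega with d omega = (∂Q/∂x - ∂P/∂y) dx ∧ dy.
  ∂Q/∂x = 0
  ∂P/∂y = 0
  integrand = ∂Q/∂x - ∂P/∂y = 0.
Integrating over R: integral_0^1 integral_0^1 (0) dx dy = 0.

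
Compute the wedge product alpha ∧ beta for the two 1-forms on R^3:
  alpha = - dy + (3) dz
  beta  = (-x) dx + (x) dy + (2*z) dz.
alpha ∧ beta = (-x) dx ∧ dy + (-3*x - 2*z) dy ∧ dz + (3*x) dx ∧ dz

Distribute the wedge, using dx_i ∧ dx_j = -dx_j ∧ dx_i and dx_i ∧ dx_i = 0. For each pair (i, j) with i < j, the coefficient of dx_i ∧ dx_j in alpha ∧ beta is (alpha_i * beta_j - alpha_j * beta_i). Collecting: alpha ∧ beta = (-x) dx ∧ dy + (-3*x - 2*z) dy ∧ dz + (3*x) dx ∧ dz.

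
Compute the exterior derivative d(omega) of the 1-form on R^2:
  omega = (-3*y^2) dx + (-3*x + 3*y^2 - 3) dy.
d(omega) = (6*y - 3) dx ∧ dy

For a 1-form omega = sum_i f_i dx_i, the exterior derivative is
  d(omega) = sum_{i < j} (∂f_j/∂x_i - ∂f_i/∂x_j) dx_i ∧ dx_j.
  coefficient of dx ∧ dy: ∂f_2/∂x - ∂f_1/∂y = ∂(-3*x + 3*y^2 - 3)/∂x - ∂(-3*y^2)/∂y = 6*y - 3
Assembling: d(omega) = (6*y - 3) dx ∧ dy.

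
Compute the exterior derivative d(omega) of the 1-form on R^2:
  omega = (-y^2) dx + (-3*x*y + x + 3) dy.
d(omega) = (1 - y) dx ∧ dy

For a 1-form omega = sum_i f_i dx_i, the exterior derivative is
  d(omega) = sum_{i < j} (∂f_j/∂x_i - ∂f_i/∂x_j) dx_i ∧ dx_j.
  coefficient of dx ∧ dy: ∂f_2/∂x - ∂f_1/∂y = ∂(-3*x*y + x + 3)/∂x - ∂(-y^2)/∂y = 1 - y
Assembling: d(omega) = (1 - y) dx ∧ dy.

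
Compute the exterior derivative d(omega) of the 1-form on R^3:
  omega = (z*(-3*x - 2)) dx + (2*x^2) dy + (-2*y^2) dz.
d(omega) = (4*x) dx ∧ dy + (3*x + 2) dx ∧ dz + (-4*y) dy ∧ dz

For a 1-form omega = sum_i f_i dx_i, the exterior derivative is
  d(omega) = sum_{i < j} (∂f_j/∂x_i - ∂f_i/∂x_j) dx_i ∧ dx_j.
  coefficient of dx ∧ dy: ∂f_2/∂x - ∂f_1/∂y = ∂(2*x^2)/∂x - ∂(z*(-3*x - 2))/∂y = 4*x
  coefficient of dx ∧ dz: ∂f_3/∂x - ∂f_1/∂z = ∂(-2*y^2)/∂x - ∂(z*(-3*x - 2))/∂z = 3*x + 2
  coefficient of dy ∧ dz: ∂f_3/∂y - ∂f_2/∂z = ∂(-2*y^2)/∂y - ∂(2*x^2)/∂z = -4*y
Assembling: d(omega) = (4*x) dx ∧ dy + (3*x + 2) dx ∧ dz + (-4*y) dy ∧ dz.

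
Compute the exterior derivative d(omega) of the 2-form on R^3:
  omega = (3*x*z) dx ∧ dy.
d(omega) = (3*x) dx ∧ dy ∧ dz

For a 2-form omega = sum_{i<j} g_{ij} dx_i ∧ dx_j, the exterior derivative is
  d(omega) = sum_{i<j} d(g_{ij}) ∧ dx_i ∧ dx_j = sum_{i<j, k} (∂g_{ij}/∂x_k) dx_k ∧ dx_i ∧ dx_j.
Expand each term, using dx_k ∧ dx_i ∧ dx_j = sgn(permutation) dx_{(a)} ∧ dx_{(b)} ∧ dx_{(c)} with (a < b < c) sorted:
  d(3*x*z) includes (∂/∂z)(3*x*z) dz = (3*x) dz, which multiplied by dx ∧ dy gives (3*x) dx ∧ dy ∧ dz
Collecting like 3-forms: d(omega) = (3*x) dx ∧ dy ∧ dz.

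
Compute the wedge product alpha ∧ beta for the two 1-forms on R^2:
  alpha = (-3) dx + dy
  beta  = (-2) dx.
alpha ∧ beta = (2) dx ∧ dy

Distribute the wedge, using dx_i ∧ dx_j = -dx_j ∧ dx_i and dx_i ∧ dx_i = 0. For each pair (i, j) with i < j, the coefficient of dx_i ∧ dx_j in alpha ∧ beta is (alpha_i * beta_j - alpha_j * beta_i). Collecting: alpha ∧ beta = (2) dx ∧ dy.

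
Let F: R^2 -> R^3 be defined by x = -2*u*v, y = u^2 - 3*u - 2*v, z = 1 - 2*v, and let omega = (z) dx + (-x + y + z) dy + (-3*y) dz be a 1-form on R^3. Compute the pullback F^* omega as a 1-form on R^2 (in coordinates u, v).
F^* omega = (2*u^3 + 4*u^2*v - 9*u^2 - 14*u*v + 11*u + 4*v^2 + 10*v - 3) du + (4*u^2 - 14*u - 4*v - 2) dv

Using F^*(f dg) = (f ∘ F) d(g ∘ F), substitute each coordinate x_i by F_i(u, v) in f_i, and replace dx_i by d F_i = (∂F_i/∂u) du + (∂F_i/∂v) dv.
  For the x component: f_1(F) = 1 - 2*v; d F_1 = (-2*v) du + (-2*u) dv
  For the y component: f_2(F) = u^2 + 2*u*v - 3*u - 4*v + 1; d F_2 = (2*u - 3) du + (-2) dv
  For the z component: f_3(F) = -3*u^2 + 9*u + 6*v; d F_3 = (0) du + (-2) dv
Combining and collecting du, dv coefficients:
  coeff of du: 2*u^3 + 4*u^2*v - 9*u^2 - 14*u*v + 11*u + 4*v^2 + 10*v - 3
  coeff of dv: 4*u^2 - 14*u - 4*v - 2
F^* omega = (2*u^3 + 4*u^2*v - 9*u^2 - 14*u*v + 11*u + 4*v^2 + 10*v - 3) du + (4*u^2 - 14*u - 4*v - 2) dv.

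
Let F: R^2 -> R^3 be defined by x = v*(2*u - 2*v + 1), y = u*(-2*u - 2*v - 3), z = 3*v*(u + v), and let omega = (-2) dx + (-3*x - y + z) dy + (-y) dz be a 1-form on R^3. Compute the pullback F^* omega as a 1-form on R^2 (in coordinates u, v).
F^* omega = (-8*u^3 + 6*u^2*v - 18*u^2 - 28*u*v^2 + 18*u*v - 9*u - 18*v^3 - 21*v^2 + 5*v) du + (2*u^3 + 20*u^2*v + 3*u^2 - 6*u*v^2 + 24*u*v - 4*u + 8*v - 2) dv

Using F^*(f dg) = (f ∘ F) d(g ∘ F), substitute each coordinate x_i by F_i(u, v) in f_i, and replace dx_i by d F_i = (∂F_i/∂u) du + (∂F_i/∂v) dv.
  For the x component: f_1(F) = -2; d F_1 = (2*v) du + (2*u - 4*v + 1) dv
  For the y component: f_2(F) = 2*u^2 - u*v + 3*u + 9*v^2 - 3*v; d F_2 = (-4*u - 2*v - 3) du + (-2*u) dv
  For the z component: f_3(F) = u*(2*u + 2*v + 3); d F_3 = (3*v) du + (3*u + 6*v) dv
Combining and collecting du, dv coefficients:
  coeff of du: -8*u^3 + 6*u^2*v - 18*u^2 - 28*u*v^2 + 18*u*v - 9*u - 18*v^3 - 21*v^2 + 5*v
  coeff of dv: 2*u^3 + 20*u^2*v + 3*u^2 - 6*u*v^2 + 24*u*v - 4*u + 8*v - 2
F^* omega = (-8*u^3 + 6*u^2*v - 18*u^2 - 28*u*v^2 + 18*u*v - 9*u - 18*v^3 - 21*v^2 + 5*v) du + (2*u^3 + 20*u^2*v + 3*u^2 - 6*u*v^2 + 24*u*v - 4*u + 8*v - 2) dv.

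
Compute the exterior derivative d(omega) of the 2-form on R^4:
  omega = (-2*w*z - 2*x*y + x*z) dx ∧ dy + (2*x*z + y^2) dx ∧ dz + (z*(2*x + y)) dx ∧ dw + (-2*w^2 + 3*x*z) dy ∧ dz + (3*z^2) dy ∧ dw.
d(omega) = (-2*w + x - 2*y + 3*z) dx ∧ dy ∧ dz + (-3*z) dx ∧ dy ∧ dw + (-2*x - y) dx ∧ dz ∧ dw + (-4*w - 6*z) dy ∧ dz ∧ dw

For a 2-form omega = sum_{i<j} g_{ij} dx_i ∧ dx_j, the exterior derivative is
  d(omega) = sum_{i<j} d(g_{ij}) ∧ dx_i ∧ dx_j = sum_{i<j, k} (∂g_{ij}/∂x_k) dx_k ∧ dx_i ∧ dx_j.
Expand each term, using dx_k ∧ dx_i ∧ dx_j = sgn(permutation) dx_{(a)} ∧ dx_{(b)} ∧ dx_{(c)} with (a < b < c) sorted:
  d(-2*w*z - 2*x*y + x*z) includes (∂/∂z)(-2*w*z - 2*x*y + x*z) dz = (-2*w + x) dz, which multiplied by dx ∧ dy gives (-2*w + x) dx ∧ dy ∧ dz
  d(-2*w*z - 2*x*y + x*z) includes (∂/∂w)(-2*w*z - 2*x*y + x*z) dw = (-2*z) dw, which multiplied by dx ∧ dy gives (-2*z) dx ∧ dy ∧ dw
  d(2*x*z + y^2) includes (∂/∂y)(2*x*z + y^2) dy = (2*y) dy, which multiplied by dx ∧ dz gives (-2*y) dx ∧ dy ∧ dz
  d(z*(2*x + y)) includes (∂/∂y)(z*(2*x + y)) dy = (z) dy, which multiplied by dx ∧ dw gives (-z) dx ∧ dy ∧ dw
  d(z*(2*x + y)) includes (∂/∂z)(z*(2*x + y)) dz = (2*x + y) dz, which multiplied by dx ∧ dw gives (-2*x - y) dx ∧ dz ∧ dw
  d(-2*w^2 + 3*x*z) includes (∂/∂x)(-2*w^2 + 3*x*z) dx = (3*z) dx, which multiplied by dy ∧ dz gives (3*z) dx ∧ dy ∧ dz
  d(-2*w^2 + 3*x*z) includes (∂/∂w)(-2*w^2 + 3*x*z) dw = (-4*w) dw, which multiplied by dy ∧ dz gives (-4*w) dy ∧ dz ∧ dw
  d(3*z^2) includes (∂/∂z)(3*z^2) dz = (6*z) dz, which multiplied by dy ∧ dw gives (-6*z) dy ∧ dz ∧ dw
Collecting like 3-forms: d(omega) = (-2*w + x - 2*y + 3*z) dx ∧ dy ∧ dz + (-3*z) dx ∧ dy ∧ dw + (-2*x - y) dx ∧ dz ∧ dw + (-4*w - 6*z) dy ∧ dz ∧ dw.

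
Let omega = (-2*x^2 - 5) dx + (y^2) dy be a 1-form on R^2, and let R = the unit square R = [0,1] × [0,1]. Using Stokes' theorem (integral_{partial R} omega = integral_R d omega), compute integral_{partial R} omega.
integral_(partial R) omega = 0

Stokes: integral_partial_R omega = integral_R d omega with d omega = (∂Q/∂x - ∂P/∂y) dx ∧ dy.
  ∂Q/∂x = 0
  ∂P/∂y = 0
  integrand = ∂Q/∂x - ∂P/∂y = 0.
Integrating over R: integral_0^1 integral_0^1 (0) dx dy = 0.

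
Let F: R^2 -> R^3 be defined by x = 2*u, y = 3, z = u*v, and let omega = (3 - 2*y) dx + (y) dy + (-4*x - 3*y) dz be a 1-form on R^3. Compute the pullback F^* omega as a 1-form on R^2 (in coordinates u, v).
F^* omega = (-8*u*v - 9*v - 6) du + (u*(-8*u - 9)) dv

Using F^*(f dg) = (f ∘ F) d(g ∘ F), substitute each coordinate x_i by F_i(u, v) in f_i, and replace dx_i by d F_i = (∂F_i/∂u) du + (∂F_i/∂v) dv.
  For the x component: f_1(F) = -3; d F_1 = (2) du + (0) dv
  For the y component: f_2(F) = 3; d F_2 = (0) du + (0) dv
  For the z component: f_3(F) = -8*u - 9; d F_3 = (v) du + (u) dv
Combining and collecting du, dv coefficients:
  coeff of du: -8*u*v - 9*v - 6
  coeff of dv: u*(-8*u - 9)
F^* omega = (-8*u*v - 9*v - 6) du + (u*(-8*u - 9)) dv.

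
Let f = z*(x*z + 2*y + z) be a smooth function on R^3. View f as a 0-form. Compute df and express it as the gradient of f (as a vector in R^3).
df = (z^2) dx + (2*z) dy + (2*x*z + 2*y + 2*z) dz; grad f = (z^2, 2*z, 2*x*z + 2*y + 2*z)

For a 0-form f, d f = (∂f/∂x) dx + (∂f/∂y) dy + (∂f/∂z) dz. The components of the vector representation are exactly the entries of grad f in Cartesian coordinates:
  ∂f/∂x = z^2
  ∂f/∂y = 2*z
  ∂f/∂z = 2*x*z + 2*y + 2*z.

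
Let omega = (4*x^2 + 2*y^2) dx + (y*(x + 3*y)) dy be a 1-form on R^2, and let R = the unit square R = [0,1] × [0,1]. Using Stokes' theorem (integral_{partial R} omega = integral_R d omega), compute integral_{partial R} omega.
integral_(partial R) omega = -3/2

Stokes: integral_partial_R omega = integral_R d omega with d omega = (∂Q/∂x - ∂P/∂y) dx ∧ dy.
  ∂Q/∂x = y
  ∂P/∂y = 4*y
  integrand = ∂Q/∂x - ∂P/∂y = -3*y.
Integrating over R: integral_0^1 integral_0^1 (-3*y) dx dy = -3/2.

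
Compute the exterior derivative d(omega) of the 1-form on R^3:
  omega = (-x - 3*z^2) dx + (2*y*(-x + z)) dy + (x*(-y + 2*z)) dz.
d(omega) = (-2*y) dx ∧ dy + (-y + 8*z) dx ∧ dz + (-x - 2*y) dy ∧ dz

For a 1-form omega = sum_i f_i dx_i, the exterior derivative is
  d(omega) = sum_{i < j} (∂f_j/∂x_i - ∂f_i/∂x_j) dx_i ∧ dx_j.
  coefficient of dx ∧ dy: ∂f_2/∂x - ∂f_1/∂y = ∂(2*y*(-x + z))/∂x - ∂(-x - 3*z^2)/∂y = -2*y
  coefficient of dx ∧ dz: ∂f_3/∂x - ∂f_1/∂z = ∂(x*(-y + 2*z))/∂x - ∂(-x - 3*z^2)/∂z = -y + 8*z
  coefficient of dy ∧ dz: ∂f_3/∂y - ∂f_2/∂z = ∂(x*(-y + 2*z))/∂y - ∂(2*y*(-x + z))/∂z = -x - 2*y
Assembling: d(omega) = (-2*y) dx ∧ dy + (-y + 8*z) dx ∧ dz + (-x - 2*y) dy ∧ dz.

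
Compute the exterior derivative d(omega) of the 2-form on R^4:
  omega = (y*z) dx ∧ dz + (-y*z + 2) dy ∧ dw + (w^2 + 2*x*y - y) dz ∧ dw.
d(omega) = (-z) dx ∧ dy ∧ dz + (2*x + y - 1) dy ∧ dz ∧ dw + (2*y) dx ∧ dz ∧ dw

For a 2-form omega = sum_{i<j} g_{ij} dx_i ∧ dx_j, the exterior derivative is
  d(omega) = sum_{i<j} d(g_{ij}) ∧ dx_i ∧ dx_j = sum_{i<j, k} (∂g_{ij}/∂x_k) dx_k ∧ dx_i ∧ dx_j.
Expand each term, using dx_k ∧ dx_i ∧ dx_j = sgn(permutation) dx_{(a)} ∧ dx_{(b)} ∧ dx_{(c)} with (a < b < c) sorted:
  d(y*z) includes (∂/∂y)(y*z) dy = (z) dy, which multiplied by dx ∧ dz gives (-z) dx ∧ dy ∧ dz
  d(-y*z + 2) includes (∂/∂z)(-y*z + 2) dz = (-y) dz, which multiplied by dy ∧ dw gives (y) dy ∧ dz ∧ dw
  d(w^2 + 2*x*y - y) includes (∂/∂x)(w^2 + 2*x*y - y) dx = (2*y) dx, which multiplied by dz ∧ dw gives (2*y) dx ∧ dz ∧ dw
  d(w^2 + 2*x*y - y) includes (∂/∂y)(w^2 + 2*x*y - y) dy = (2*x - 1) dy, which multiplied by dz ∧ dw gives (2*x - 1) dy ∧ dz ∧ dw
Collecting like 3-forms: d(omega) = (-z) dx ∧ dy ∧ dz + (2*x + y - 1) dy ∧ dz ∧ dw + (2*y) dx ∧ dz ∧ dw.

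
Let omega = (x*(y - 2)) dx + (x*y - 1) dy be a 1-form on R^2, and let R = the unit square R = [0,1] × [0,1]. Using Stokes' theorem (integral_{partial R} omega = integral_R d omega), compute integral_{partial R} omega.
integral_(partial R) omega = 0

Stokes: integral_partial_R omega = integral_R d omega with d omega = (∂Q/∂x - ∂P/∂y) dx ∧ dy.
  ∂Q/∂x = y
  ∂P/∂y = x
  integrand = ∂Q/∂x - ∂P/∂y = -x + y.
Integrating over R: integral_0^1 integral_0^1 (-x + y) dx dy = 0.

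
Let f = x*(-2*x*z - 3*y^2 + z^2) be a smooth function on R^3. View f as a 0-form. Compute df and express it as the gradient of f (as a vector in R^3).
df = (-4*x*z - 3*y^2 + z^2) dx + (-6*x*y) dy + (2*x*(-x + z)) dz; grad f = (-4*x*z - 3*y^2 + z^2, -6*x*y, 2*x*(-x + z))

For a 0-form f, d f = (∂f/∂x) dx + (∂f/∂y) dy + (∂f/∂z) dz. The components of the vector representation are exactly the entries of grad f in Cartesian coordinates:
  ∂f/∂x = -4*x*z - 3*y^2 + z^2
  ∂f/∂y = -6*x*y
  ∂f/∂z = 2*x*(-x + z).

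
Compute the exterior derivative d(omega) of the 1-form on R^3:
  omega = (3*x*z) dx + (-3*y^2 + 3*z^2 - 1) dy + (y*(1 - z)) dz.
d(omega) = (-3*x) dx ∧ dz + (1 - 7*z) dy ∧ dz

For a 1-form omega = sum_i f_i dx_i, the exterior derivative is
  d(omega) = sum_{i < j} (∂f_j/∂x_i - ∂f_i/∂x_j) dx_i ∧ dx_j.
  coefficient of dx ∧ dz: ∂f_3/∂x - ∂f_1/∂z = ∂(y*(1 - z))/∂x - ∂(3*x*z)/∂z = -3*x
  coefficient of dy ∧ dz: ∂f_3/∂y - ∂f_2/∂z = ∂(y*(1 - z))/∂y - ∂(-3*y^2 + 3*z^2 - 1)/∂z = 1 - 7*z
Assembling: d(omega) = (-3*x) dx ∧ dz + (1 - 7*z) dy ∧ dz.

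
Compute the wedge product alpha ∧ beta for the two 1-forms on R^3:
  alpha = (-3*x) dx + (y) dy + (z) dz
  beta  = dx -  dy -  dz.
alpha ∧ beta = (3*x - y) dx ∧ dy + (3*x - z) dx ∧ dz + (-y + z) dy ∧ dz

Distribute the wedge, using dx_i ∧ dx_j = -dx_j ∧ dx_i and dx_i ∧ dx_i = 0. For each pair (i, j) with i < j, the coefficient of dx_i ∧ dx_j in alpha ∧ beta is (alpha_i * beta_j - alpha_j * beta_i). Collecting: alpha ∧ beta = (3*x - y) dx ∧ dy + (3*x - z) dx ∧ dz + (-y + z) dy ∧ dz.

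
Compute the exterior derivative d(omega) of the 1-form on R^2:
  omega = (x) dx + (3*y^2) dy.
d(omega) = 0

For a 1-form omega = sum_i f_i dx_i, the exterior derivative is
  d(omega) = sum_{i < j} (∂f_j/∂x_i - ∂f_i/∂x_j) dx_i ∧ dx_j.

Assembling: d(omega) = 0.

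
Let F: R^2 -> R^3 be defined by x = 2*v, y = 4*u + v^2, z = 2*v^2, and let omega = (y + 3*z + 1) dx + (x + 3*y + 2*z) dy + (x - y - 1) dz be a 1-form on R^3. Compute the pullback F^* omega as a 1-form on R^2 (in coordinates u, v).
F^* omega = (48*u + 28*v^2 + 8*v) du + (8*u*v + 8*u + 10*v^3 + 26*v^2 - 4*v + 2) dv

Using F^*(f dg) = (f ∘ F) d(g ∘ F), substitute each coordinate x_i by F_i(u, v) in f_i, and replace dx_i by d F_i = (∂F_i/∂u) du + (∂F_i/∂v) dv.
  For the x component: f_1(F) = 4*u + 7*v^2 + 1; d F_1 = (0) du + (2) dv
  For the y component: f_2(F) = 12*u + 7*v^2 + 2*v; d F_2 = (4) du + (2*v) dv
  For the z component: f_3(F) = -4*u - v^2 + 2*v - 1; d F_3 = (0) du + (4*v) dv
Combining and collecting du, dv coefficients:
  coeff of du: 48*u + 28*v^2 + 8*v
  coeff of dv: 8*u*v + 8*u + 10*v^3 + 26*v^2 - 4*v + 2
F^* omega = (48*u + 28*v^2 + 8*v) du + (8*u*v + 8*u + 10*v^3 + 26*v^2 - 4*v + 2) dv.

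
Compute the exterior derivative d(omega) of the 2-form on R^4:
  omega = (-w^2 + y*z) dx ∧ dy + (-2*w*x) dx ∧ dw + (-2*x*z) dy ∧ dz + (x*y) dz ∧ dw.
d(omega) = (y - 2*z) dx ∧ dy ∧ dz + (-2*w) dx ∧ dy ∧ dw + (y) dx ∧ dz ∧ dw + (x) dy ∧ dz ∧ dw

For a 2-form omega = sum_{i<j} g_{ij} dx_i ∧ dx_j, the exterior derivative is
  d(omega) = sum_{i<j} d(g_{ij}) ∧ dx_i ∧ dx_j = sum_{i<j, k} (∂g_{ij}/∂x_k) dx_k ∧ dx_i ∧ dx_j.
Expand each term, using dx_k ∧ dx_i ∧ dx_j = sgn(permutation) dx_{(a)} ∧ dx_{(b)} ∧ dx_{(c)} with (a < b < c) sorted:
  d(-w^2 + y*z) includes (∂/∂z)(-w^2 + y*z) dz = (y) dz, which multiplied by dx ∧ dy gives (y) dx ∧ dy ∧ dz
  d(-w^2 + y*z) includes (∂/∂w)(-w^2 + y*z) dw = (-2*w) dw, which multiplied by dx ∧ dy gives (-2*w) dx ∧ dy ∧ dw
  d(-2*x*z) includes (∂/∂x)(-2*x*z) dx = (-2*z) dx, which multiplied by dy ∧ dz gives (-2*z) dx ∧ dy ∧ dz
  d(x*y) includes (∂/∂x)(x*y) dx = (y) dx, which multiplied by dz ∧ dw gives (y) dx ∧ dz ∧ dw
  d(x*y) includes (∂/∂y)(x*y) dy = (x) dy, which multiplied by dz ∧ dw gives (x) dy ∧ dz ∧ dw
Collecting like 3-forms: d(omega) = (y - 2*z) dx ∧ dy ∧ dz + (-2*w) dx ∧ dy ∧ dw + (y) dx ∧ dz ∧ dw + (x) dy ∧ dz ∧ dw.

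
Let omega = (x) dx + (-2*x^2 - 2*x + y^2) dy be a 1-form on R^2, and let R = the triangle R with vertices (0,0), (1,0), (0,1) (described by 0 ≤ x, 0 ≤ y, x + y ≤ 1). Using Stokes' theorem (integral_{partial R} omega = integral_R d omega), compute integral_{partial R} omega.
integral_(partial R) omega = -5/3

Stokes: integral_partial_R omega = integral_R d omega with d omega = (∂Q/∂x - ∂P/∂y) dx ∧ dy.
  ∂Q/∂x = -4*x - 2
  ∂P/∂y = 0
  integrand = ∂Q/∂x - ∂P/∂y = -4*x - 2.
Integrating over R: integral_0^1 integral_0^{1-x} (-4*x - 2) dy dx = -5/3.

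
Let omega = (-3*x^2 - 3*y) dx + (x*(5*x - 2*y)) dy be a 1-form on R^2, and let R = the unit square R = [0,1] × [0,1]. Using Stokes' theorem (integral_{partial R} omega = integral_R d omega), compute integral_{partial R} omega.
integral_(partial R) omega = 7

Stokes: integral_partial_R omega = integral_R d omega with d omega = (∂Q/∂x - ∂P/∂y) dx ∧ dy.
  ∂Q/∂x = 10*x - 2*y
  ∂P/∂y = -3
  integrand = ∂Q/∂x - ∂P/∂y = 10*x - 2*y + 3.
Integrating over R: integral_0^1 integral_0^1 (10*x - 2*y + 3) dx dy = 7.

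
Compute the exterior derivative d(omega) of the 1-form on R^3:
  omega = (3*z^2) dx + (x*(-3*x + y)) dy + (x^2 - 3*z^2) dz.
d(omega) = (-6*x + y) dx ∧ dy + (2*x - 6*z) dx ∧ dz

For a 1-form omega = sum_i f_i dx_i, the exterior derivative is
  d(omega) = sum_{i < j} (∂f_j/∂x_i - ∂f_i/∂x_j) dx_i ∧ dx_j.
  coefficient of dx ∧ dy: ∂f_2/∂x - ∂f_1/∂y = ∂(x*(-3*x + y))/∂x - ∂(3*z^2)/∂y = -6*x + y
  coefficient of dx ∧ dz: ∂f_3/∂x - ∂f_1/∂z = ∂(x^2 - 3*z^2)/∂x - ∂(3*z^2)/∂z = 2*x - 6*z
Assembling: d(omega) = (-6*x + y) dx ∧ dy + (2*x - 6*z) dx ∧ dz.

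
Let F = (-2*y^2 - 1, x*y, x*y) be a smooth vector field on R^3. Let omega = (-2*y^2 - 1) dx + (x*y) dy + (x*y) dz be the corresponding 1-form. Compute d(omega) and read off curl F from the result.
d(omega) = (x) dy ∧ dz + (-y) dz ∧ dx + (5*y) dx ∧ dy; curl F = (x, -y, 5*y)

d omega = sum_{i<j} (∂f_j/∂x_i - ∂f_i/∂x_j) dx_i ∧ dx_j. Under the identification (dy ∧ dz, dz ∧ dx, dx ∧ dy) ↔ (e_x, e_y, e_z), the coefficients are exactly the components of curl F. Compute:
  ∂R/∂y - ∂Q/∂z = (x) - (0) = x
  ∂P/∂z - ∂R/∂x = (0) - (y) = -y
  ∂Q/∂x - ∂P/∂y = (y) - (-4*y) = 5*y.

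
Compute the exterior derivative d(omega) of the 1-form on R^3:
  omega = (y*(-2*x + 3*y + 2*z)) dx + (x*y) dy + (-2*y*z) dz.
d(omega) = (2*x - 5*y - 2*z) dx ∧ dy + (-2*y) dx ∧ dz + (-2*z) dy ∧ dz

For a 1-form omega = sum_i f_i dx_i, the exterior derivative is
  d(omega) = sum_{i < j} (∂f_j/∂x_i - ∂f_i/∂x_j) dx_i ∧ dx_j.
  coefficient of dx ∧ dy: ∂f_2/∂x - ∂f_1/∂y = ∂(x*y)/∂x - ∂(y*(-2*x + 3*y + 2*z))/∂y = 2*x - 5*y - 2*z
  coefficient of dx ∧ dz: ∂f_3/∂x - ∂f_1/∂z = ∂(-2*y*z)/∂x - ∂(y*(-2*x + 3*y + 2*z))/∂z = -2*y
  coefficient of dy ∧ dz: ∂f_3/∂y - ∂f_2/∂z = ∂(-2*y*z)/∂y - ∂(x*y)/∂z = -2*z
Assembling: d(omega) = (2*x - 5*y - 2*z) dx ∧ dy + (-2*y) dx ∧ dz + (-2*z) dy ∧ dz.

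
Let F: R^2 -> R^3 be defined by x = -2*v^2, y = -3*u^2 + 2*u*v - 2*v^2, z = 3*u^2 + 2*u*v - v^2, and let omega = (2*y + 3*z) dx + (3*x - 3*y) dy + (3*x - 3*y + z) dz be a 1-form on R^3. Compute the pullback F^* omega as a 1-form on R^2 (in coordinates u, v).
F^* omega = (18*u^3 + 54*u^2*v - 26*u*v^2 - 2*v^3) du + (42*u^3 - 92*u^2*v - 10*u*v^2 + 30*v^3) dv

Using F^*(f dg) = (f ∘ F) d(g ∘ F), substitute each coordinate x_i by F_i(u, v) in f_i, and replace dx_i by d F_i = (∂F_i/∂u) du + (∂F_i/∂v) dv.
  For the x component: f_1(F) = 3*u^2 + 10*u*v - 7*v^2; d F_1 = (0) du + (-4*v) dv
  For the y component: f_2(F) = 3*u*(3*u - 2*v); d F_2 = (-6*u + 2*v) du + (2*u - 4*v) dv
  For the z component: f_3(F) = 12*u^2 - 4*u*v - v^2; d F_3 = (6*u + 2*v) du + (2*u - 2*v) dv
Combining and collecting du, dv coefficients:
  coeff of du: 18*u^3 + 54*u^2*v - 26*u*v^2 - 2*v^3
  coeff of dv: 42*u^3 - 92*u^2*v - 10*u*v^2 + 30*v^3
F^* omega = (18*u^3 + 54*u^2*v - 26*u*v^2 - 2*v^3) du + (42*u^3 - 92*u^2*v - 10*u*v^2 + 30*v^3) dv.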